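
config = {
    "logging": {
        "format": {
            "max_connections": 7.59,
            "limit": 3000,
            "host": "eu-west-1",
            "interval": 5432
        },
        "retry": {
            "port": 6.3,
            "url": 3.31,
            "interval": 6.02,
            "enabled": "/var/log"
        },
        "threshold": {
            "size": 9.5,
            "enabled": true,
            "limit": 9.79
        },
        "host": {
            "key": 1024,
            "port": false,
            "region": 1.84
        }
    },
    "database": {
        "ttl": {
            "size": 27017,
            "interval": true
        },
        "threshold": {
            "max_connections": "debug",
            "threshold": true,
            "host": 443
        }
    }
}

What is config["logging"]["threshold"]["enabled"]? True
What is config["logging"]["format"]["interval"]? 5432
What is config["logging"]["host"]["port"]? False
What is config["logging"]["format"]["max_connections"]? 7.59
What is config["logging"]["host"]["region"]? 1.84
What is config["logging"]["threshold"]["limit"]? 9.79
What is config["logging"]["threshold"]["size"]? 9.5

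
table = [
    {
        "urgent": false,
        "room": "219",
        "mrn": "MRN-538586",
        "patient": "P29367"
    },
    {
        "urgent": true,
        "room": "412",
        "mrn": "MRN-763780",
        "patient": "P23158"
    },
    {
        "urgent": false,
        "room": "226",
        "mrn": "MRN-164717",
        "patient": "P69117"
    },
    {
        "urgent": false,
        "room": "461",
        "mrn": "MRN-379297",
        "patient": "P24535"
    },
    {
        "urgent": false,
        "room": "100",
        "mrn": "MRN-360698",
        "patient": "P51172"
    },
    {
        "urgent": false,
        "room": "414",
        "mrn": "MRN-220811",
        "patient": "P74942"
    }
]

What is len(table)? 6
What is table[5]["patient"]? "P74942"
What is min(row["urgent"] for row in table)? False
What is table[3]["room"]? "461"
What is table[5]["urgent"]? False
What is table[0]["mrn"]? "MRN-538586"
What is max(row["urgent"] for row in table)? True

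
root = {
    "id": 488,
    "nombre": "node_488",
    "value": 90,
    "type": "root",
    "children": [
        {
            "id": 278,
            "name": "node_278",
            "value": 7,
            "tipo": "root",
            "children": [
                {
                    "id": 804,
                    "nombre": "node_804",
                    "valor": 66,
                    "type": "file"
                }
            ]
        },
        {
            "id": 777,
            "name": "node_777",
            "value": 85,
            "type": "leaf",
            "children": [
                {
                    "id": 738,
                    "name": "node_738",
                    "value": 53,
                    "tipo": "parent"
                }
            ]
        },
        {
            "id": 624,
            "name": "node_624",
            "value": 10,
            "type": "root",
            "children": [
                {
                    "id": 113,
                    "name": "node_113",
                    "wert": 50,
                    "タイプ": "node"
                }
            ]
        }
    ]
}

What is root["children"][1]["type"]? "leaf"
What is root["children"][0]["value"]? 7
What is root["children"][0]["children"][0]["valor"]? 66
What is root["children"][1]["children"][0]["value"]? 53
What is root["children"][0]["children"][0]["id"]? 804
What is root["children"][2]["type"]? "root"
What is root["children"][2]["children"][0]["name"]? "node_113"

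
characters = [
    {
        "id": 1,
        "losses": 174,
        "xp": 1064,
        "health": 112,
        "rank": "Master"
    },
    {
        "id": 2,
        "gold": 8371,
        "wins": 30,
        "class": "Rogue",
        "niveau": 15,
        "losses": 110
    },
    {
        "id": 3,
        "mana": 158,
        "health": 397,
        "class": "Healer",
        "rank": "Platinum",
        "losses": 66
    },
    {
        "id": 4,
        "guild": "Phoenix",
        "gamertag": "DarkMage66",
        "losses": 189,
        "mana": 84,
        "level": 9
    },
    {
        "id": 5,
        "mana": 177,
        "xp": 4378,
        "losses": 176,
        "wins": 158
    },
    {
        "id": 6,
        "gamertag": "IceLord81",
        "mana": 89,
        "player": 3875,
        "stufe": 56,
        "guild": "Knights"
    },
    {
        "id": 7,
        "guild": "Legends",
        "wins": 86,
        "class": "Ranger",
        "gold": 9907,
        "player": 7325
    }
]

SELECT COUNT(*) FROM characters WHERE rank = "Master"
1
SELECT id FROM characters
[1, 2, 3, 4, 5, 6, 7]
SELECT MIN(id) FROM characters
1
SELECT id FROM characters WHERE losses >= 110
[1, 2, 4, 5]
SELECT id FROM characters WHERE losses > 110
[1, 4, 5]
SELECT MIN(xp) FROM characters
1064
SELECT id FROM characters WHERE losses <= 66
[3]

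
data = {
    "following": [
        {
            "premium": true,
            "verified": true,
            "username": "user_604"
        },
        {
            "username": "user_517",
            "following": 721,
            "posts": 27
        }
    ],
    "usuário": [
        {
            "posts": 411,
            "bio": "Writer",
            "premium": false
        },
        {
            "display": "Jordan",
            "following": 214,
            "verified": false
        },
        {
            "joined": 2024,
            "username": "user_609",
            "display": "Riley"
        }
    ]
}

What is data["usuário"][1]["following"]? 214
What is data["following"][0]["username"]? "user_604"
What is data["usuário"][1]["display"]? "Jordan"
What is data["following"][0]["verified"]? True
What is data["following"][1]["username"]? "user_517"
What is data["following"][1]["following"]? 721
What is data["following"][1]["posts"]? 27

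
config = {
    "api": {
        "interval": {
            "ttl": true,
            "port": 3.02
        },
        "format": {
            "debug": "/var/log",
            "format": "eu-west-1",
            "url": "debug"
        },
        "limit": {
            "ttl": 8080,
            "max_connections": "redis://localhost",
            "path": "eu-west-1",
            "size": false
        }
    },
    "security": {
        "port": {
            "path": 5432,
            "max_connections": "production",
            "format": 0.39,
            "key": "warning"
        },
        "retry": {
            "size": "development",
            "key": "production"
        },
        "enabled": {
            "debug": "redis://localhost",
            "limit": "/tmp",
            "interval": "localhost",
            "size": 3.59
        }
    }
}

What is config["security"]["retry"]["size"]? "development"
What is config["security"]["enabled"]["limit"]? "/tmp"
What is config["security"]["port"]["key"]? "warning"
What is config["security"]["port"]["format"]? 0.39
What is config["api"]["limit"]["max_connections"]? "redis://localhost"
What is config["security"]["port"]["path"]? 5432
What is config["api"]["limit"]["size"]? False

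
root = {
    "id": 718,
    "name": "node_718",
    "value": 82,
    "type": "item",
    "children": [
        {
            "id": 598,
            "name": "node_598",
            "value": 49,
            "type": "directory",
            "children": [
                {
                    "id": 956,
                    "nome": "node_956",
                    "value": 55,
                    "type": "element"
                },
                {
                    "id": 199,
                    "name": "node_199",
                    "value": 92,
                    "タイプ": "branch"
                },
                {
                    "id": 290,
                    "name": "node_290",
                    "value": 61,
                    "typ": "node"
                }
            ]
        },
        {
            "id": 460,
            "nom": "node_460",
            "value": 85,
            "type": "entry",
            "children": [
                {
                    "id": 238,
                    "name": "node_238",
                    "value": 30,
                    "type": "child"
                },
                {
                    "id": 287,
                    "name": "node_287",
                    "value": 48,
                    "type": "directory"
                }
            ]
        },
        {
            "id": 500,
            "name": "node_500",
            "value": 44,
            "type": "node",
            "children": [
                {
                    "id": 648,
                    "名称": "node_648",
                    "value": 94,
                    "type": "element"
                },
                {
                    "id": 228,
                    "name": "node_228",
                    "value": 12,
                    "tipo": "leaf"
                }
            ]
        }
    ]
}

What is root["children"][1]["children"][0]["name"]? "node_238"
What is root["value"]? 82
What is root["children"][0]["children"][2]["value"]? 61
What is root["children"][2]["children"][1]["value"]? 12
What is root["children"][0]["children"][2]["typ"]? "node"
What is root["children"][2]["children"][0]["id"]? 648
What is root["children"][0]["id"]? 598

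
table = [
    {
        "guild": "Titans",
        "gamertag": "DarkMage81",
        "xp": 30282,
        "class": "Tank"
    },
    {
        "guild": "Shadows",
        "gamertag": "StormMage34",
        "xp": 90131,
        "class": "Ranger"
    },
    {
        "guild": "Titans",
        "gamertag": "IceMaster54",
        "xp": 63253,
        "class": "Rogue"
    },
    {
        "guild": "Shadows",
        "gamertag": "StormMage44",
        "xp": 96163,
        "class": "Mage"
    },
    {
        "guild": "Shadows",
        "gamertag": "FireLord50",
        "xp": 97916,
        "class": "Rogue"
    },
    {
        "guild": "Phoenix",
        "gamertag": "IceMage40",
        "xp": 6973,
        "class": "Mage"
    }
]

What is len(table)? 6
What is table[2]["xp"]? 63253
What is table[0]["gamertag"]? "DarkMage81"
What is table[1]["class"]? "Ranger"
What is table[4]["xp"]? 97916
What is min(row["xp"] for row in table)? 6973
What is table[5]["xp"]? 6973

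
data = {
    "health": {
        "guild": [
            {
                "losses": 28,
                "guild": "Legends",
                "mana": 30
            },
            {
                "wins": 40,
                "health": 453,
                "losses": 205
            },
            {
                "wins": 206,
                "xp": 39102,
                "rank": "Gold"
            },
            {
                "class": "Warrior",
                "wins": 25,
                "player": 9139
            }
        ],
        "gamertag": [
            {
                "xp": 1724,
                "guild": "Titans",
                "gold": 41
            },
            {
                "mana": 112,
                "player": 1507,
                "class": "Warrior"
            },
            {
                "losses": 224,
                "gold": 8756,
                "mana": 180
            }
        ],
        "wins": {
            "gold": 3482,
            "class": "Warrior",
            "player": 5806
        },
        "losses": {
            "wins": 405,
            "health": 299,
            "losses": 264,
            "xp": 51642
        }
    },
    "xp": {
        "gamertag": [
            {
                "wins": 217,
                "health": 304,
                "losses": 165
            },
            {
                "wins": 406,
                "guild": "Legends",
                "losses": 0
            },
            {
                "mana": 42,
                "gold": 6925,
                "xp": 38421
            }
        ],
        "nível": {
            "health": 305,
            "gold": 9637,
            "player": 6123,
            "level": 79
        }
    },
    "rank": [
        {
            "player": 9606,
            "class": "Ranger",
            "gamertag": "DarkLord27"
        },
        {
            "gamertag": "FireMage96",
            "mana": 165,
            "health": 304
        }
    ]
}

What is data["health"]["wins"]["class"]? "Warrior"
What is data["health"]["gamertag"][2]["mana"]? 180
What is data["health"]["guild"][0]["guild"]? "Legends"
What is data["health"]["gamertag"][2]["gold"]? 8756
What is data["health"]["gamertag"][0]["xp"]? 1724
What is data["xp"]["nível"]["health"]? 305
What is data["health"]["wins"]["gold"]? 3482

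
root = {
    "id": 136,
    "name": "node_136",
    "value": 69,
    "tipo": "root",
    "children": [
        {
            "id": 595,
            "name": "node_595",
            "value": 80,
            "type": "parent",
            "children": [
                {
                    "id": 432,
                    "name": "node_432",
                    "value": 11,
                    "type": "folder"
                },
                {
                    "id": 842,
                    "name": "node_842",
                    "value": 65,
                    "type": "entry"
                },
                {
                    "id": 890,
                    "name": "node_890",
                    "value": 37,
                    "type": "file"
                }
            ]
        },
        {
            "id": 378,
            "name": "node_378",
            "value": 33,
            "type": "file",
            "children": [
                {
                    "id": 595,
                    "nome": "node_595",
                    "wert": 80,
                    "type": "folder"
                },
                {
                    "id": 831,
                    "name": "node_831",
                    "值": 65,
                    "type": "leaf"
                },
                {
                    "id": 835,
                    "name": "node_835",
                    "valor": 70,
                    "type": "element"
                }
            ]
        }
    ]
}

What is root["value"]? 69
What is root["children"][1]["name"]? "node_378"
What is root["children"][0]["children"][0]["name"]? "node_432"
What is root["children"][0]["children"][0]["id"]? 432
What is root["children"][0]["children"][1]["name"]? "node_842"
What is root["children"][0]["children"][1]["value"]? 65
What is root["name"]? "node_136"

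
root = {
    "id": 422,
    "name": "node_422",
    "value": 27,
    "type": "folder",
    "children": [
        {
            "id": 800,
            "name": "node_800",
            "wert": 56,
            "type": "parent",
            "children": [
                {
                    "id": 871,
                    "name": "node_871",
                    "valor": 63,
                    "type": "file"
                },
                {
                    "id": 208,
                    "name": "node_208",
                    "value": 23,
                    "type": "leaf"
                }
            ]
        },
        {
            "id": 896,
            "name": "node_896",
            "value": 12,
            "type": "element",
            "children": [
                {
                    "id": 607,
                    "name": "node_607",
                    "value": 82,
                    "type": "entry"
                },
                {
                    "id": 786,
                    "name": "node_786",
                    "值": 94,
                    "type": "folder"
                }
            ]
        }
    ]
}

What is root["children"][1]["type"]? "element"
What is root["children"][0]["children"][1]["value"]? 23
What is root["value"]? 27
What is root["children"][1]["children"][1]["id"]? 786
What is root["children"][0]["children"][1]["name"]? "node_208"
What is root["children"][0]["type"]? "parent"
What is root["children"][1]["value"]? 12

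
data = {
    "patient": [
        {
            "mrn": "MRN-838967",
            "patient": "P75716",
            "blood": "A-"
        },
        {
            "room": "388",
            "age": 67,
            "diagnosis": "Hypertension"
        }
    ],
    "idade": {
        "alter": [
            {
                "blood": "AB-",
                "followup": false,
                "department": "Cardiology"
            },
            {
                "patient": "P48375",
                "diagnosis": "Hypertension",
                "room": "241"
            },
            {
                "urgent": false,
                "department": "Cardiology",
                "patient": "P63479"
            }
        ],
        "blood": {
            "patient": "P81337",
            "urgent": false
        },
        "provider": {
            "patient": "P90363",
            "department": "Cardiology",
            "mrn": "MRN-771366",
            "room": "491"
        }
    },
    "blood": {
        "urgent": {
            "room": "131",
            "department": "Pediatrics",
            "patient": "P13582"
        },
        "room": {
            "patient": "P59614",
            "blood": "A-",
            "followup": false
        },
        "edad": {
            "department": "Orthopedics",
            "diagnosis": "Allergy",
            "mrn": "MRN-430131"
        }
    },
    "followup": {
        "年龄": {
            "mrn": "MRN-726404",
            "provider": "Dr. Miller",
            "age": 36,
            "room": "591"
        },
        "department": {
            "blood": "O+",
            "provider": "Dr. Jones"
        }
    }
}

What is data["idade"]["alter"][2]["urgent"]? False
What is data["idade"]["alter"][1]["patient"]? "P48375"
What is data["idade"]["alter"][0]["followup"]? False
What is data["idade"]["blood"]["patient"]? "P81337"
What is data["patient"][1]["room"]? "388"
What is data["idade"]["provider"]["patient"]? "P90363"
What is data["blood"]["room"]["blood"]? "A-"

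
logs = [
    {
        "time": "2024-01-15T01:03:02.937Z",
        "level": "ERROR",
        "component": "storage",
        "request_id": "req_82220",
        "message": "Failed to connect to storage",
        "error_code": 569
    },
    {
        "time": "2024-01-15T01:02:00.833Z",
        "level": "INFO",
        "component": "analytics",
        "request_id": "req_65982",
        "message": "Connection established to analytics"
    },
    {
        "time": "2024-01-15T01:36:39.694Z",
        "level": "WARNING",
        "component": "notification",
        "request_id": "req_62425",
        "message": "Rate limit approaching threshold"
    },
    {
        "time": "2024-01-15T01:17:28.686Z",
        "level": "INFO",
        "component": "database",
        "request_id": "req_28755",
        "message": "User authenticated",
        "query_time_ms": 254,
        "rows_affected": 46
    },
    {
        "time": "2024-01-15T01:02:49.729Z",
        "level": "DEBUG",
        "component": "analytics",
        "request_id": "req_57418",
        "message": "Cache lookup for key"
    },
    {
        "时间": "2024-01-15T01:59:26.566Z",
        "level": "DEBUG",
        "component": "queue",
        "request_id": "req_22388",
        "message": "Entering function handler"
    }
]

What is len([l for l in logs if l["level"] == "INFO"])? 2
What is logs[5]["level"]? "DEBUG"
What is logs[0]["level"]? "ERROR"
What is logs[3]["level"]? "INFO"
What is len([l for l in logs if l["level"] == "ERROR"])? 1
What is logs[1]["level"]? "INFO"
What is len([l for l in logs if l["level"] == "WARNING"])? 1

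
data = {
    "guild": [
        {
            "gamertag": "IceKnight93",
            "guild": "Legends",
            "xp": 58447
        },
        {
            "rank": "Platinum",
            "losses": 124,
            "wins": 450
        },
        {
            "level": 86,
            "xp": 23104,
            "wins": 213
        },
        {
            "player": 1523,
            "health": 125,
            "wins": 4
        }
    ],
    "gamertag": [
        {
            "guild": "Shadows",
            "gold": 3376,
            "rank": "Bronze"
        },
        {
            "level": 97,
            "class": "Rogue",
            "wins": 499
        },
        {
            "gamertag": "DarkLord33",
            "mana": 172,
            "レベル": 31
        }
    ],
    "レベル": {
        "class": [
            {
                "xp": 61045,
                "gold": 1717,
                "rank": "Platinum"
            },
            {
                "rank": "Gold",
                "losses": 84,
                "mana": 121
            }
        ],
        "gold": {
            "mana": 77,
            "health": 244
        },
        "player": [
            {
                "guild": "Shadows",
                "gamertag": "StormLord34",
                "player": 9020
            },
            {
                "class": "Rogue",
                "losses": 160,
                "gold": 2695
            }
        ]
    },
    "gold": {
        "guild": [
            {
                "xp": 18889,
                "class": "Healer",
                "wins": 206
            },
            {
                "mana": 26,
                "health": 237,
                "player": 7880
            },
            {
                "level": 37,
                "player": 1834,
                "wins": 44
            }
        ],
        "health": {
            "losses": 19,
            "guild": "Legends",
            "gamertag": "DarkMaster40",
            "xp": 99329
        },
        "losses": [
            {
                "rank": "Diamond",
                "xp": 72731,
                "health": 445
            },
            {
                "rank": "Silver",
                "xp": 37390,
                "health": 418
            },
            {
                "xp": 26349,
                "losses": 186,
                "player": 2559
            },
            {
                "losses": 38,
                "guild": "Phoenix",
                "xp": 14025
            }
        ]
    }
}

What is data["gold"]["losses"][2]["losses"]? 186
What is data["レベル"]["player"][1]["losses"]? 160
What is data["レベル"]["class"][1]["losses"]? 84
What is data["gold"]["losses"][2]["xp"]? 26349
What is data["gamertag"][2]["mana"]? 172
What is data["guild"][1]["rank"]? "Platinum"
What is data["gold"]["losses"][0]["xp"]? 72731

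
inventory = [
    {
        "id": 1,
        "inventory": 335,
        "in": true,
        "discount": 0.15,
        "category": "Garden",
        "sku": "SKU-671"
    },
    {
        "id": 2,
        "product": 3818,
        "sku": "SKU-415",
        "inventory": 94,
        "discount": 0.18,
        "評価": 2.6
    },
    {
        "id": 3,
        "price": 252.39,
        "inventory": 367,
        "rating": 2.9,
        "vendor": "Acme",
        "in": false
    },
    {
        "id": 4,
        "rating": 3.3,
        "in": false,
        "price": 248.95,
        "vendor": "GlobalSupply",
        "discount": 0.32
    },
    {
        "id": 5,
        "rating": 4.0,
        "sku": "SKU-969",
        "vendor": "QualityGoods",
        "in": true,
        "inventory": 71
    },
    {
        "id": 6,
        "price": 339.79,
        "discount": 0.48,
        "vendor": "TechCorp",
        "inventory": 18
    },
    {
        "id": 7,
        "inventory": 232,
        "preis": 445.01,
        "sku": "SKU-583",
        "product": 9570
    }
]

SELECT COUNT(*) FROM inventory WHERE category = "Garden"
1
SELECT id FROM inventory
[1, 2, 3, 4, 5, 6, 7]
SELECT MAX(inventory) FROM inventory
367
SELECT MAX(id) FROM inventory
7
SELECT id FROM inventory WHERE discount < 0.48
[1, 2, 4]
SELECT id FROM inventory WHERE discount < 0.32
[1, 2]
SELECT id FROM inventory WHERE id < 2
[1]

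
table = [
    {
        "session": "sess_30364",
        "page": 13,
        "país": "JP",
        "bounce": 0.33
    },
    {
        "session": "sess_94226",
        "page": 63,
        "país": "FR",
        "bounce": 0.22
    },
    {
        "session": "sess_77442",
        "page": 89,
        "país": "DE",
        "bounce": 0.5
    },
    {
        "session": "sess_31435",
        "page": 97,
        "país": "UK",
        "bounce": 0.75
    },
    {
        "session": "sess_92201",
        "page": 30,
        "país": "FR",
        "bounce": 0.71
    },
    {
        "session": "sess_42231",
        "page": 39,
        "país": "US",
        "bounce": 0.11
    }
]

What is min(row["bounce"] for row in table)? 0.11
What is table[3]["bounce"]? 0.75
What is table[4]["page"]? 30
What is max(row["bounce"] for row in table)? 0.75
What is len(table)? 6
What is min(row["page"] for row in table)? 13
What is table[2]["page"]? 89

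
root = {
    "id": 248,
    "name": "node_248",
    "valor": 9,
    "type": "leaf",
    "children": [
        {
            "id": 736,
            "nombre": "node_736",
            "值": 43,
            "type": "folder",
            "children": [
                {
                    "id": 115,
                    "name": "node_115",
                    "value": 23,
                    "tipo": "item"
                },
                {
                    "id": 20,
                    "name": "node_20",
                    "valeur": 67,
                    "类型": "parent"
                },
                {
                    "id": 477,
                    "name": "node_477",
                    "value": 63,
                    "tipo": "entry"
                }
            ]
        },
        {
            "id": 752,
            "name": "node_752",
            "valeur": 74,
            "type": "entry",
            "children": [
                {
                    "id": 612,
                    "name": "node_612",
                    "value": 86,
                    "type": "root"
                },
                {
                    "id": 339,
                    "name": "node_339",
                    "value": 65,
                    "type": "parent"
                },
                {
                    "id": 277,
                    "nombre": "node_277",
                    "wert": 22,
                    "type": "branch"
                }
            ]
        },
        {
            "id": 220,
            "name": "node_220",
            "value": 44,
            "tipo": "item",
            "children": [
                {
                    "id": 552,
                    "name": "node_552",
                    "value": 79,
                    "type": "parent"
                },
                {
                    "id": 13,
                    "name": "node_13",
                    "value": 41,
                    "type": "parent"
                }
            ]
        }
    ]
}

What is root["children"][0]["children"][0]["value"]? 23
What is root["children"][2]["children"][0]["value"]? 79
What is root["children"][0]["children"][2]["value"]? 63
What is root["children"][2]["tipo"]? "item"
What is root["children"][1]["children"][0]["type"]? "root"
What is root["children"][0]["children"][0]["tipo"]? "item"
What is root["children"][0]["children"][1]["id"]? 20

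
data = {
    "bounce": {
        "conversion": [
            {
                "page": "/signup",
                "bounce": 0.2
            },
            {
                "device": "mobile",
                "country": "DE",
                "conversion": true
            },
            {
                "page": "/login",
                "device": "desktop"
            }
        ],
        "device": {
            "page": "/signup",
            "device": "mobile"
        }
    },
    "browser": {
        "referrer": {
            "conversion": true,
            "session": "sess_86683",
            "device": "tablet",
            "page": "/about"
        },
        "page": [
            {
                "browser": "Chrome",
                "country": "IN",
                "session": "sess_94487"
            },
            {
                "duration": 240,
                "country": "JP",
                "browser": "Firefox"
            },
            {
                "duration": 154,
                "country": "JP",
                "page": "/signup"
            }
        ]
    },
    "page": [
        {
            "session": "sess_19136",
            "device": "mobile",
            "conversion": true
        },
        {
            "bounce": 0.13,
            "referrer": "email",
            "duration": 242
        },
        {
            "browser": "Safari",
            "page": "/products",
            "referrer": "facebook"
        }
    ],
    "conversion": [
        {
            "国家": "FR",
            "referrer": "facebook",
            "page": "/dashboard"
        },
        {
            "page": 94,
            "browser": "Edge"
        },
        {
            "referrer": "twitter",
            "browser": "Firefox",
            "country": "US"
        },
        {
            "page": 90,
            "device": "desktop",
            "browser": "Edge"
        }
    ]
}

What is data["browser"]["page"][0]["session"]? "sess_94487"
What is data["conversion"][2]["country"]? "US"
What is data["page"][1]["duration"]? 242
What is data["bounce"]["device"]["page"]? "/signup"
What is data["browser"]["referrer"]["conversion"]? True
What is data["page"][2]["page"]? "/products"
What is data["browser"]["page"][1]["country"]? "JP"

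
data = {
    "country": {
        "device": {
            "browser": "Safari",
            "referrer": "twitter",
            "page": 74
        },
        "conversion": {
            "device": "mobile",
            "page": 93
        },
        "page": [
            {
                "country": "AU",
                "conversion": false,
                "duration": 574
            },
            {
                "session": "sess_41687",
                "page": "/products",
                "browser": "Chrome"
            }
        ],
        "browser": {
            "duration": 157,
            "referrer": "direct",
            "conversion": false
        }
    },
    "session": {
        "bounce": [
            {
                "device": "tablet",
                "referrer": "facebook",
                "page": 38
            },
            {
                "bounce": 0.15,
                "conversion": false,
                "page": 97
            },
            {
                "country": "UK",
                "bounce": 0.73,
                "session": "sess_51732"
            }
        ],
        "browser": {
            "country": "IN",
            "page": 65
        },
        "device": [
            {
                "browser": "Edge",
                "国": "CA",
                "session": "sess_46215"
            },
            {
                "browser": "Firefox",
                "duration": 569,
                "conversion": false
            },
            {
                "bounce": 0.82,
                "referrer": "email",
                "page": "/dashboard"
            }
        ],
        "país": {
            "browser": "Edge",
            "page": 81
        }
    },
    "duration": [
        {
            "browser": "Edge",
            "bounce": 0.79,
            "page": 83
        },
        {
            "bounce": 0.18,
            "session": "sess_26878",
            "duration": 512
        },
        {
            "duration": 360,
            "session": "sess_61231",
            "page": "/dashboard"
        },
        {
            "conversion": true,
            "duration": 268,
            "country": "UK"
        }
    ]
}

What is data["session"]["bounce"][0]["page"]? 38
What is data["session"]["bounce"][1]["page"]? 97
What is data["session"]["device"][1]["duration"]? 569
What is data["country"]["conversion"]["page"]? 93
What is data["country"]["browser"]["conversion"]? False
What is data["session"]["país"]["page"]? 81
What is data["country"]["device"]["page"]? 74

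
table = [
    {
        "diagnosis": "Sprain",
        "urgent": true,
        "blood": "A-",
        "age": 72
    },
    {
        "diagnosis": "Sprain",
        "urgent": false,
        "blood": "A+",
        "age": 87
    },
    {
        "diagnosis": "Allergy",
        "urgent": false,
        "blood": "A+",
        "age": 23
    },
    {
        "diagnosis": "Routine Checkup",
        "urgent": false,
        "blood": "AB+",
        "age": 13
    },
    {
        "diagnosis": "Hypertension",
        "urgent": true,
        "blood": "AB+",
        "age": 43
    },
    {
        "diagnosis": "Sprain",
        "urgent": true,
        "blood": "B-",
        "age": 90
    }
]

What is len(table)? 6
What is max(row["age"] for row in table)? 90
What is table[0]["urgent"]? True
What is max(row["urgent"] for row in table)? True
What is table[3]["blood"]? "AB+"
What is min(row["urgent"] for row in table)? False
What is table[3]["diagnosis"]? "Routine Checkup"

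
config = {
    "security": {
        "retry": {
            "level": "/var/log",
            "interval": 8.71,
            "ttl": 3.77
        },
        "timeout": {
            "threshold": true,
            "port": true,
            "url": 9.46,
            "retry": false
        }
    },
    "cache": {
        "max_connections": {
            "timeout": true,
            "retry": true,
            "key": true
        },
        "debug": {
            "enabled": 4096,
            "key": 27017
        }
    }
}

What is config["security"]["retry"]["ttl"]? 3.77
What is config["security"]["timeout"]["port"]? True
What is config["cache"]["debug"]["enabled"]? 4096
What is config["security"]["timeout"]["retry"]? False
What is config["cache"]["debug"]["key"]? 27017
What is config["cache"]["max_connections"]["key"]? True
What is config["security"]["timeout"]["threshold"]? True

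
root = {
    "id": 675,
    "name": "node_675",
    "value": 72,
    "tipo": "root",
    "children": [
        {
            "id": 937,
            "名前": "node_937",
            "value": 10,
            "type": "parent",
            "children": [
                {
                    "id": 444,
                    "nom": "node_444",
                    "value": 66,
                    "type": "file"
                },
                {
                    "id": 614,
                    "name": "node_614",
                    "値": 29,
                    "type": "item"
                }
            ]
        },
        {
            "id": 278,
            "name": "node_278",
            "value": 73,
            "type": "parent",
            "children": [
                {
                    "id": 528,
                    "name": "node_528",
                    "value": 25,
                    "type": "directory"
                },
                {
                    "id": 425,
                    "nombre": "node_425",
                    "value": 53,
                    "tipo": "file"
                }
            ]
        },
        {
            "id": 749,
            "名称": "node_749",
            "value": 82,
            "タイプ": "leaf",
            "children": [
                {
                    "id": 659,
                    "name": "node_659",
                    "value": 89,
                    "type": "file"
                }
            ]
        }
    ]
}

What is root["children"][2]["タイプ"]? "leaf"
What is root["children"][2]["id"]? 749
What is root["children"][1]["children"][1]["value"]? 53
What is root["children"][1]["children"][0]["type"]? "directory"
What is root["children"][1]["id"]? 278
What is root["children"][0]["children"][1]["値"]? 29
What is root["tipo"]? "root"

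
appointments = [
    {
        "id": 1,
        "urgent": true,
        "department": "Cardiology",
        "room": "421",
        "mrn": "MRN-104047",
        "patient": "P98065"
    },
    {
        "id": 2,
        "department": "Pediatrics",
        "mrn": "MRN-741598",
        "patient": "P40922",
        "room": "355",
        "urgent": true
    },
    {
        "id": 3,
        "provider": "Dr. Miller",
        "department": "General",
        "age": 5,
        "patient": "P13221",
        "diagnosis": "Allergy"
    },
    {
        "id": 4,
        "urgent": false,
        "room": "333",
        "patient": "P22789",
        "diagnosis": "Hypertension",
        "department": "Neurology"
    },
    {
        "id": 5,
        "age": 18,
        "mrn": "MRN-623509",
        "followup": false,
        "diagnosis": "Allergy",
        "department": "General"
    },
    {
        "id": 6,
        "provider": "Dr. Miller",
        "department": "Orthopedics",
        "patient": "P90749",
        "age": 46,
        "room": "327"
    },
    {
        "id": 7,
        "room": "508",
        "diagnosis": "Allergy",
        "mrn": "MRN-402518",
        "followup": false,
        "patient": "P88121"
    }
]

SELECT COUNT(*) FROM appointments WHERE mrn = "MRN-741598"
1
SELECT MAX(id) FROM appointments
7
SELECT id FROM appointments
[1, 2, 3, 4, 5, 6, 7]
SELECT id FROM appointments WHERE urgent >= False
[1, 2, 4]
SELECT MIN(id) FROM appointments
1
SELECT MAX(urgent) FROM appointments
True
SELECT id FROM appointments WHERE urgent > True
[]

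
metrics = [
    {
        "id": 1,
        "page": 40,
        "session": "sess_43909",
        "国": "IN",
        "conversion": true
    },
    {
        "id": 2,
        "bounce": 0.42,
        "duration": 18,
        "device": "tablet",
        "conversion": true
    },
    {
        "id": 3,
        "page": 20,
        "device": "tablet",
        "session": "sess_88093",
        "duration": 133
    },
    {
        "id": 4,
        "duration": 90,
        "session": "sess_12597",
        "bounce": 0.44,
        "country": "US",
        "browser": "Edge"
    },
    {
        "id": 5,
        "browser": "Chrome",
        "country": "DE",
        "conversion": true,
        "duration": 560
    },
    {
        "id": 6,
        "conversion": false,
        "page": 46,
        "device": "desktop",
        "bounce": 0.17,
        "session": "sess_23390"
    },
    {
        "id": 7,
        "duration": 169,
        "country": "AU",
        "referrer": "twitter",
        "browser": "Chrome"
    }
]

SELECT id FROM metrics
[1, 2, 3, 4, 5, 6, 7]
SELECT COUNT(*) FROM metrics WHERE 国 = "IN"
1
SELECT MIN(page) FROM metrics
20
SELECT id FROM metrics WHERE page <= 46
[1, 3, 6]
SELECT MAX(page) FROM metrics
46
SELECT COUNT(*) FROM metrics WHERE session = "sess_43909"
1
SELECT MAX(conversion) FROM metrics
True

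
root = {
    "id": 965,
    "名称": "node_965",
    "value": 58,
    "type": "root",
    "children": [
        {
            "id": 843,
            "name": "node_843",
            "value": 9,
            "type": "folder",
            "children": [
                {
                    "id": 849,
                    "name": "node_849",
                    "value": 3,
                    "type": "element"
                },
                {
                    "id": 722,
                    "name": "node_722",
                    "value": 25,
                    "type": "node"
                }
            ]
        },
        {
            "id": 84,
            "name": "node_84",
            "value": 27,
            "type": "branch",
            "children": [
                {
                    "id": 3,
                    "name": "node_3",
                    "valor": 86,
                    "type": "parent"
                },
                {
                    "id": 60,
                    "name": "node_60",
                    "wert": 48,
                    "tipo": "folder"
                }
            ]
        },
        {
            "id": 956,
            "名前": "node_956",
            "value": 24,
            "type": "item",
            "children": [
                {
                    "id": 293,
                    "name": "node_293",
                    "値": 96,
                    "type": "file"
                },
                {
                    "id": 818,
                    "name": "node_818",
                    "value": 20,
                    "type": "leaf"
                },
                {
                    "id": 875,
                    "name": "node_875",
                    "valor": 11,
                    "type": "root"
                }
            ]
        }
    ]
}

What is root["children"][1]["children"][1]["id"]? 60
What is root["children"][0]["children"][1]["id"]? 722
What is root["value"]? 58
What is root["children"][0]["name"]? "node_843"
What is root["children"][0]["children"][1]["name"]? "node_722"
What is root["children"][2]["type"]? "item"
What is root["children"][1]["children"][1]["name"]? "node_60"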